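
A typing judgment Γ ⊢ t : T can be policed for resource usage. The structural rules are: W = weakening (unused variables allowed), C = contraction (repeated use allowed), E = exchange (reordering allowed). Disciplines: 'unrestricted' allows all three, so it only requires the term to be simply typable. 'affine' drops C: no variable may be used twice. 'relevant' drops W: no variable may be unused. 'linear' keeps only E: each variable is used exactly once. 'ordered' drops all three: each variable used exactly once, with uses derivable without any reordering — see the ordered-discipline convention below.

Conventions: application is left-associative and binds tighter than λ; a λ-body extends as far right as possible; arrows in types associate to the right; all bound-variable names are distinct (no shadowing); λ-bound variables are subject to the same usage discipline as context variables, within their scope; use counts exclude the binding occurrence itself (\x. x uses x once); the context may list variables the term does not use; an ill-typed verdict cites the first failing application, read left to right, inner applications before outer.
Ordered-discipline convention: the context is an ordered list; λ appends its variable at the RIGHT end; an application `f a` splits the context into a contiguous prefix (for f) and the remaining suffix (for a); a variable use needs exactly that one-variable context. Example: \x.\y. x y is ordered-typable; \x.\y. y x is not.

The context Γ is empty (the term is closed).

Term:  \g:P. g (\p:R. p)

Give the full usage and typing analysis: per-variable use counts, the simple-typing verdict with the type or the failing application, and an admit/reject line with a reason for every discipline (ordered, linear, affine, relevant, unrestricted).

variable uses: g (bound)=1, p (bound)=1
left-to-right use order: g, p
typing: ill-typed: non-function type P applied to an argument
ordered: ✗, not simply typable
linear: ✗, fails simple typing
affine: ✗, a type mismatch blocks all five
relevant: ✗, the type mismatch rejects it
unrestricted: ✗, not simply typable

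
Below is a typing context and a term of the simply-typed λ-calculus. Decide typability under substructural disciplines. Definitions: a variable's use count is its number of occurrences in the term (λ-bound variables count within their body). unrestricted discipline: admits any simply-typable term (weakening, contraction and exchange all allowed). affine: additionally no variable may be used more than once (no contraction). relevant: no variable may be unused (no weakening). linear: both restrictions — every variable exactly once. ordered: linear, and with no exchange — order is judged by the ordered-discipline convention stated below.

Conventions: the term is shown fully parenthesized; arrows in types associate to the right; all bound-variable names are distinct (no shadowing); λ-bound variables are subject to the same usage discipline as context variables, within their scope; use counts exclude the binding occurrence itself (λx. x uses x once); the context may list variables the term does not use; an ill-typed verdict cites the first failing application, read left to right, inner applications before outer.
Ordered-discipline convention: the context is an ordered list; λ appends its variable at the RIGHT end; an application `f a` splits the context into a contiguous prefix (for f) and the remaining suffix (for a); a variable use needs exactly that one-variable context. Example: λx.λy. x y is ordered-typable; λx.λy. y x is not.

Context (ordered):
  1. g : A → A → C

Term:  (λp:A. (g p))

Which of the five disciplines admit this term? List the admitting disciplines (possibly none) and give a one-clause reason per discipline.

admitting disciplines: ordered, linear, affine, relevant, unrestricted
usage: g=1, p (λ-bound)=1
left-to-right use order: g, p
typing: well-typed at A → A → C
ordered: ✓ — one use each (g, p); ordered split holds
linear: ✓ — single use per variable (g, p)
affine: ✓ — at most one use each (g, p)
relevant: ✓ — at least one use each (g, p)
unrestricted: ✓ — type-checks (A → A → C) and nothing is barred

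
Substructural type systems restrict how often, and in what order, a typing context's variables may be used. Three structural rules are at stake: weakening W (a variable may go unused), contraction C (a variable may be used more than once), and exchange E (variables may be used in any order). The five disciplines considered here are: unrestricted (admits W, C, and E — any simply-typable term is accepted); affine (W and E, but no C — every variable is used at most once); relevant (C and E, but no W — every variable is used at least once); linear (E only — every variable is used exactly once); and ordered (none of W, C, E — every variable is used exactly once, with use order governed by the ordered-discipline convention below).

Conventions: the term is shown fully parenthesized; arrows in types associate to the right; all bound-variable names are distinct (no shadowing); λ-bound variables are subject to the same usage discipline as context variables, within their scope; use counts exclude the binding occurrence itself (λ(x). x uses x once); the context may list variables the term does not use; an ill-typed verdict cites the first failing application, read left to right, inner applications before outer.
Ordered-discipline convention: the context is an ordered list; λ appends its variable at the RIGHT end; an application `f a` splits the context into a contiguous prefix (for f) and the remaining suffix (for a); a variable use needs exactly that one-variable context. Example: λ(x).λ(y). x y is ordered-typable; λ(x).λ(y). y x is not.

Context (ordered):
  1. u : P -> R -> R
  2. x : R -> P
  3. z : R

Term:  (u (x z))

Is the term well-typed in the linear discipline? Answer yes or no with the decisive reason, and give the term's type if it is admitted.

yes — u, x, z: one use apiece; term : R -> R
counts: u: 1, x: 1, z: 1
use order (left to right): u, x, z
typing: the term checks, with type R -> R
per-discipline verdicts: ordered ✓ | linear ✓ | affine ✓ | relevant ✓ | unrestricted ✓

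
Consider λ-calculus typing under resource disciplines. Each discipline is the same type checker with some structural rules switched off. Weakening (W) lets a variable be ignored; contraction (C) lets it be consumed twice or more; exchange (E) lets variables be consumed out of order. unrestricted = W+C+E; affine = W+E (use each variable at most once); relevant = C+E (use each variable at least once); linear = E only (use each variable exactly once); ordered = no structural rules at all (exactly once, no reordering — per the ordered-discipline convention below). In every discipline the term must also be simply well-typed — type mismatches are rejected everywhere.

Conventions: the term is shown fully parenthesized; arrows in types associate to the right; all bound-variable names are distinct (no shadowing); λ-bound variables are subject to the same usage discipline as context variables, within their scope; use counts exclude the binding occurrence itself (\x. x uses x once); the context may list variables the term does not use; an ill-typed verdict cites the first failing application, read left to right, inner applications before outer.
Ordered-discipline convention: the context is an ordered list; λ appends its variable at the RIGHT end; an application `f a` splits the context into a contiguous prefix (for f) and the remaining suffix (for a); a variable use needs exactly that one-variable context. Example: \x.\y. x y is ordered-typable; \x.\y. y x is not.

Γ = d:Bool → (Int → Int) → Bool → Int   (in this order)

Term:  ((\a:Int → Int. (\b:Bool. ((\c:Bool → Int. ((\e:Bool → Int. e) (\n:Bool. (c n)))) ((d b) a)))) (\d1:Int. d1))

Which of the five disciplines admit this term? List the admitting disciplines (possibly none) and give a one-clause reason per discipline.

admitting disciplines: linear, affine, relevant, unrestricted
counts: d=1, a [bound]=1, b [bound]=1, c [bound]=1, e [bound]=1, n [bound]=1, d1 [bound]=1
order of uses: e, c, n, d, b, a, d1
typing: well-typed — term : Bool → Bool → Int
ordered: ✗ — no contiguous prefix/suffix split fits e, c, n, d, b, a, d1
linear: ✓ — single use per variable (d, a, b, c, e, n, d1)
affine: ✓ — none of d, a, b, c, e, n, d1 used more than once
relevant: ✓ — every one of d, a, b, c, e, n, d1 appears
unrestricted: ✓ — well-typed at Bool → Bool → Int; no restrictions here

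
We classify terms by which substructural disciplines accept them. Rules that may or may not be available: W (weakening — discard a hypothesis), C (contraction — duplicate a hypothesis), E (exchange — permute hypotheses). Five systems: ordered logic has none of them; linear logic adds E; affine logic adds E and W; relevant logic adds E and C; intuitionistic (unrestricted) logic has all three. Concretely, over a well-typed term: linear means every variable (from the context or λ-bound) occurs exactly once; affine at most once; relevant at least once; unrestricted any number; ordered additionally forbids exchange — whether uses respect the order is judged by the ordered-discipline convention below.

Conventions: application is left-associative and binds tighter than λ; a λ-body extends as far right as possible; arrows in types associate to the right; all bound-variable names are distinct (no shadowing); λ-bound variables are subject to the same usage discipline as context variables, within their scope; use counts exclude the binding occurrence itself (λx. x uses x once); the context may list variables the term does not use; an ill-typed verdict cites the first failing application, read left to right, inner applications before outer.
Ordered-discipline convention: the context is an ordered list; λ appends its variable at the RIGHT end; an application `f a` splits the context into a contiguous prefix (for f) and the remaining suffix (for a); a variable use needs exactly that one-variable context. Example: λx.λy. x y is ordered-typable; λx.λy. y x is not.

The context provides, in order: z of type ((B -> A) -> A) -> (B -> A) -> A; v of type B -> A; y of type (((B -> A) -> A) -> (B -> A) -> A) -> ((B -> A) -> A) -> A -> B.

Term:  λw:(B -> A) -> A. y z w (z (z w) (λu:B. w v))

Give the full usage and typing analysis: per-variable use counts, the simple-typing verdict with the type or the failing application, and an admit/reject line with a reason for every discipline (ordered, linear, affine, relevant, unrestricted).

use counts: z=3, v=1, y=1, w (λ-bound)=3, u (λ-bound)=0
order of uses: y, z, w, z, z, w, w, v
typing: well-typed at ((B -> A) -> A) -> B
ordered: ✗ — needs contraction — z ×3, w ×3; unused: u — weakening required
linear: ✗ — needs contraction — z ×3, w ×3; unused: u — weakening required
affine: ✗ — needs contraction — z ×3, w ×3
relevant: ✗ — unused: u — weakening required
unrestricted: ✓ — type-checks (((B -> A) -> A) -> B) and nothing is barred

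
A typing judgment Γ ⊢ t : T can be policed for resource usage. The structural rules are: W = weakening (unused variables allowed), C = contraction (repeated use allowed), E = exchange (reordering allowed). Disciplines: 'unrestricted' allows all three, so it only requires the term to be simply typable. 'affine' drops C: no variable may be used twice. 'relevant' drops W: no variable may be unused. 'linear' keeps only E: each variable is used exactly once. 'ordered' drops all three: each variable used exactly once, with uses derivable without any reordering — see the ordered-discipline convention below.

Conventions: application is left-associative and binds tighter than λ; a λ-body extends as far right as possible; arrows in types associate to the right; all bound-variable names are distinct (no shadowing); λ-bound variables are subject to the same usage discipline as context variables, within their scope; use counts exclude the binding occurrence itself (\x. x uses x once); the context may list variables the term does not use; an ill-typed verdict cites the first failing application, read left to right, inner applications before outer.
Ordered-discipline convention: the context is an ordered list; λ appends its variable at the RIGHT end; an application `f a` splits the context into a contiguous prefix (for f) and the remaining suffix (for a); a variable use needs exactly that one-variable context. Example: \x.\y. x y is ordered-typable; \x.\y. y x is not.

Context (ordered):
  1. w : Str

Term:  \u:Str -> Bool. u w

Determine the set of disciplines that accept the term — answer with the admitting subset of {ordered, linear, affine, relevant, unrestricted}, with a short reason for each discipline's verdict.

accepted by: linear, affine, relevant, unrestricted
use counts: w=1; u (λ-bound)=1
order of uses: u, w
typing: well-typed at (Str -> Bool) -> Bool
ordered: ✗, no contiguous prefix/suffix split fits u, w
linear: ✓, single use per variable (w, u)
affine: ✓, w, u: no repeats, contraction unneeded
relevant: ✓, at least one use each (w, u)
unrestricted: ✓, simply typable at (Str -> Bool) -> Bool; W, C, E all held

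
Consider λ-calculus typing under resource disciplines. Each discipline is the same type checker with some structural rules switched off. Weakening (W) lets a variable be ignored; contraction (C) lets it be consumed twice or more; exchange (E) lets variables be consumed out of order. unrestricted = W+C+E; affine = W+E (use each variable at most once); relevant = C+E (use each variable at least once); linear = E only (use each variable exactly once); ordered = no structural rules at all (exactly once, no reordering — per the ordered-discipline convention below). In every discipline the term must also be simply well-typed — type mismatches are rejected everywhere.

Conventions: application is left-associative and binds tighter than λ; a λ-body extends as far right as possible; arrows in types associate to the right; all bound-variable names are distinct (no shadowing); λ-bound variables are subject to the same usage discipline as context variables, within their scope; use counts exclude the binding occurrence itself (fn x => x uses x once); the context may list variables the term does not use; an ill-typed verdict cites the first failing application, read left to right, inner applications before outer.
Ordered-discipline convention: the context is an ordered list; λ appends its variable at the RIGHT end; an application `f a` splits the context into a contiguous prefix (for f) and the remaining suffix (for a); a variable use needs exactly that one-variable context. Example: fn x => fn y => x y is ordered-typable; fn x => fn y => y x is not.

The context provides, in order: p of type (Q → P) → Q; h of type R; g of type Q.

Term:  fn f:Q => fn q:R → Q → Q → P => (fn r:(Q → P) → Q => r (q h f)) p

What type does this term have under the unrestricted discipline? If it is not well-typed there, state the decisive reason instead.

term : Q → (R → Q → Q → P) → Q
use counts: p: 1, h: 1, g: 0, f (bound): 1, q (bound): 1, r (bound): 1
order of uses: r, q, h, f, p
typing: well-typed — term : Q → (R → Q → Q → P) → Q
all disciplines: ordered ✗ · linear ✗ · affine ✓ · relevant ✗ · unrestricted ✓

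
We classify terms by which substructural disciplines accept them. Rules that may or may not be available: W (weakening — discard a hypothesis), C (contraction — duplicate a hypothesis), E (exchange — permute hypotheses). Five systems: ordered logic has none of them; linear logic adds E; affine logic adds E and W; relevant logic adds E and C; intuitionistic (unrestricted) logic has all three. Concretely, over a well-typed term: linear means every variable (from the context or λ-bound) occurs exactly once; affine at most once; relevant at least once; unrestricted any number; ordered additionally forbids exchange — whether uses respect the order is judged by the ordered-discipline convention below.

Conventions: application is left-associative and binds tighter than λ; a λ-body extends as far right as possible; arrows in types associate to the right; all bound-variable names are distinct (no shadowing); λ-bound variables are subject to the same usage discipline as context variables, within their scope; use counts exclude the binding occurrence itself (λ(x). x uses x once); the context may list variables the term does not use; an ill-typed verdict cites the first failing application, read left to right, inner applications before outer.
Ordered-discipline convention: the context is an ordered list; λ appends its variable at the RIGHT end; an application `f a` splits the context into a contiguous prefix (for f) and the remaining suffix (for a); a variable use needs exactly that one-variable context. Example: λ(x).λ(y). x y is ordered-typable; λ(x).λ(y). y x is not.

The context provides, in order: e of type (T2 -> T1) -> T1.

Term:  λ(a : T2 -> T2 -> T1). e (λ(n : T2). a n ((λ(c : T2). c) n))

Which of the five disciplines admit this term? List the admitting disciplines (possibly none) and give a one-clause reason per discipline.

admitted in: relevant, unrestricted
variable uses: e=1; a [bound]=1; n [bound]=2; c [bound]=1
uses in reading order: e, a, n, c, n
typing: well-typed — term : (T2 -> T2 -> T1) -> T1
ordered ✗ (n ×2 used more than once (contraction))
linear ✗ (n ×2 used more than once (contraction))
affine ✗ (n ×2 used more than once (contraction))
relevant ✓ (none of e, a, n, c goes unused)
unrestricted ✓ (well-typed at (T2 -> T2 -> T1) -> T1; no restrictions here)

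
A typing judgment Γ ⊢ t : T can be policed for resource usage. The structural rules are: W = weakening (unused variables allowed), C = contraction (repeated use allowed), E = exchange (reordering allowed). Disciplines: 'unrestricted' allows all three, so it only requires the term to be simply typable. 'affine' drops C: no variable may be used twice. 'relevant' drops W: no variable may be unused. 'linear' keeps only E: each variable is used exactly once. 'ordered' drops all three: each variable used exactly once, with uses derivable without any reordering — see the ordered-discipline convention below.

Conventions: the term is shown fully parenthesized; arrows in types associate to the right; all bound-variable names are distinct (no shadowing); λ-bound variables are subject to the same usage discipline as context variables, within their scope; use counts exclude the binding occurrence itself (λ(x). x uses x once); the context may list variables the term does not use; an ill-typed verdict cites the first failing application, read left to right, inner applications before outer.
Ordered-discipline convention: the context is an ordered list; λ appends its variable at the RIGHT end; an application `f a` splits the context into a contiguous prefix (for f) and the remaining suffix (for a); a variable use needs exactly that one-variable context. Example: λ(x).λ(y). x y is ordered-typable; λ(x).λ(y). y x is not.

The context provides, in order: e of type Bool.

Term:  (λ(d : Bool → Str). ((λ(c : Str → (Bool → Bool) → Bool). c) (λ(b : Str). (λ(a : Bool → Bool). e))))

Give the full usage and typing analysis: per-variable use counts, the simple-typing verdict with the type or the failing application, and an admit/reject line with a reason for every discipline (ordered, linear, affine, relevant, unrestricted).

variable uses: e=1, d (λ-bound)=0, c (λ-bound)=1, b (λ-bound)=0, a (λ-bound)=0
use order (left to right): c, e
typing: well-typed — term : (Bool → Str) → Str → (Bool → Bool) → Bool
ordered ✗ (needs weakening: d, b, a unused)
linear ✗ (needs weakening: d, b, a unused)
affine ✓ (no duplicate uses among e, d, c, b, a)
relevant ✗ (needs weakening: d, b, a unused)
unrestricted ✓ (well-typed at (Bool → Str) → Str → (Bool → Bool) → Bool; no restrictions here)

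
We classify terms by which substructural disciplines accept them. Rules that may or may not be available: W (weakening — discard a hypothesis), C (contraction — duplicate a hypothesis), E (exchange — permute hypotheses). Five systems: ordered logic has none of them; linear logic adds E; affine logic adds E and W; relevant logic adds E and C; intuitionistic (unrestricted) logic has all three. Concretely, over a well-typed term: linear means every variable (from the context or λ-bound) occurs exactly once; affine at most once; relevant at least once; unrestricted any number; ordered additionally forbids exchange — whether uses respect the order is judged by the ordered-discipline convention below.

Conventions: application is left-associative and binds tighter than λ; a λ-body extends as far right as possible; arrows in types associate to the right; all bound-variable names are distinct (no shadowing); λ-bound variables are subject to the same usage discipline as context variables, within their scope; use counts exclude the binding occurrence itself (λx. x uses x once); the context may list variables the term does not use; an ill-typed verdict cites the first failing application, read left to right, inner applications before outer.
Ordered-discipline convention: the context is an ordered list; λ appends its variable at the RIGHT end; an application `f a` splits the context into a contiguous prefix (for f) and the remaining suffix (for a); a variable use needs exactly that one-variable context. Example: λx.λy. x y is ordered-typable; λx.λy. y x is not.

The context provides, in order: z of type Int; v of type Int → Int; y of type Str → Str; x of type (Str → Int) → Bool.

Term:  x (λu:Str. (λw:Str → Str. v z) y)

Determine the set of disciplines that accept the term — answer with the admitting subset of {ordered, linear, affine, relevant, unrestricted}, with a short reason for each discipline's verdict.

accepted by: affine, unrestricted
usage: z: 1×; v: 1×; y: 1×; x: 1×; u (λ-bound): 0×; w (λ-bound): 0×
use order (left to right): x, v, z, y
typing: the term checks, with type Bool
ordered: ✗ — u, w left unused
linear: ✗ — u, w left unused
affine: ✓ — z, v, y, x, u, w: no repeats, contraction unneeded
relevant: ✗ — u, w left unused
unrestricted: ✓ — well-typed at Bool; no restrictions here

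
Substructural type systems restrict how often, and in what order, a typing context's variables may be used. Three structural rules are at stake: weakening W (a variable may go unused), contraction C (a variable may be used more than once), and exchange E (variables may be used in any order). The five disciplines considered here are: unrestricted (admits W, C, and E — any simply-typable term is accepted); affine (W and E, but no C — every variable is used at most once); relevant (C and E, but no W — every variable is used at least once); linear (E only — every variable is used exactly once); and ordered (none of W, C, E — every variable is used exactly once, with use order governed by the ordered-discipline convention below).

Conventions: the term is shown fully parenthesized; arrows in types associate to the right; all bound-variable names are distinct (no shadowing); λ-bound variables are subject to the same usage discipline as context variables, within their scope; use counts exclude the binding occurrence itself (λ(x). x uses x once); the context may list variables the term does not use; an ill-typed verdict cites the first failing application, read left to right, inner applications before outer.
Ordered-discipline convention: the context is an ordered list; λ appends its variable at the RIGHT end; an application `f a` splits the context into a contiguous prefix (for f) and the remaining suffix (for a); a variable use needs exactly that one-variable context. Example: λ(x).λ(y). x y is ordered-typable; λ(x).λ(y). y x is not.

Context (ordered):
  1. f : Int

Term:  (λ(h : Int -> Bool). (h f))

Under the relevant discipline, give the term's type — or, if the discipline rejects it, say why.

term : (Int -> Bool) -> Bool
use counts: f: 1, h [bound]: 1
order of uses: h, f
typing: well-typed at (Int -> Bool) -> Bool
summary: ordered ✗, linear ✓, affine ✓, relevant ✓, unrestricted ✓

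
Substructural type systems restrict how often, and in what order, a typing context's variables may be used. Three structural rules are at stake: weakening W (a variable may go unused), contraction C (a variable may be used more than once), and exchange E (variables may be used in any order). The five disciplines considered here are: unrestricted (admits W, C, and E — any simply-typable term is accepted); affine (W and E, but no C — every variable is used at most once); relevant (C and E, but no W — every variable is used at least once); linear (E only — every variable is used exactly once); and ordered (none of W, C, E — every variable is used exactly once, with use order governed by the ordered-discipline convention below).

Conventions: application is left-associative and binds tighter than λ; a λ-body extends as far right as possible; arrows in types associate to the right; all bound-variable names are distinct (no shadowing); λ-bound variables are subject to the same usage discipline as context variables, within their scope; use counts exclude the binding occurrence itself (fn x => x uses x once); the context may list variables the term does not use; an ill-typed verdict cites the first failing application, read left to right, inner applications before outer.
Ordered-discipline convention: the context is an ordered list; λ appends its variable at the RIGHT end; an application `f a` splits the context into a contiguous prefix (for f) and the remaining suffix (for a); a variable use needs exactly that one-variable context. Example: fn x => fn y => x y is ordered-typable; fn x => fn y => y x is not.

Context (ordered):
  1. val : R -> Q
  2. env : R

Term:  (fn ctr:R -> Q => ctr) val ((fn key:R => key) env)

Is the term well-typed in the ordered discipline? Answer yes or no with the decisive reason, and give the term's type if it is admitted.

yes — val, env, ctr, key: once each, no exchange needed; term : Q
use counts: val: 1×, env: 1×, ctr [bound]: 1×, key [bound]: 1×
order of uses: ctr, val, key, env
typing: the term checks, with type Q
per-discipline verdicts: ordered ✓, linear ✓, affine ✓, relevant ✓, unrestricted ✓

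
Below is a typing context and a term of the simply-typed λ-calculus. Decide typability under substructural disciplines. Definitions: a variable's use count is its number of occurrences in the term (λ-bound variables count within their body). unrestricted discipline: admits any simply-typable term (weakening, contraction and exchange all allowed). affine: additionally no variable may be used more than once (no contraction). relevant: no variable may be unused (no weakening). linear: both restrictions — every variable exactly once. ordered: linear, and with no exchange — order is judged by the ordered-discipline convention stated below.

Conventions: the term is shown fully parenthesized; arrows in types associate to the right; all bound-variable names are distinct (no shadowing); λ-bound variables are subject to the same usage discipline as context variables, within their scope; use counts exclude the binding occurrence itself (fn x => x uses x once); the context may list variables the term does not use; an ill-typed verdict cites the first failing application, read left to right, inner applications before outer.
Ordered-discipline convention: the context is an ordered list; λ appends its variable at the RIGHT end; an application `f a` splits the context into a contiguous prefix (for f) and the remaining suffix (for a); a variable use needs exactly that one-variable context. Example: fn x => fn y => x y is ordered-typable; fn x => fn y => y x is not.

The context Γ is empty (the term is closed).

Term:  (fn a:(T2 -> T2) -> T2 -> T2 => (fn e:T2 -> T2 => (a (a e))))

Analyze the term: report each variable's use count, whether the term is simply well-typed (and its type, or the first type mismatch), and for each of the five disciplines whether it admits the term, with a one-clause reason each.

counts: a (bound)=2, e (bound)=1
order of uses: a, a, e
typing: well-typed at ((T2 -> T2) -> T2 -> T2) -> (T2 -> T2) -> T2 -> T2
ordered: ✗, needs contraction — a ×2
linear: ✗, needs contraction — a ×2
affine: ✗, needs contraction — a ×2
relevant: ✓, none of a, e goes unused
unrestricted: ✓, well-typed at ((T2 -> T2) -> T2 -> T2) -> (T2 -> T2) -> T2 -> T2; no restrictions here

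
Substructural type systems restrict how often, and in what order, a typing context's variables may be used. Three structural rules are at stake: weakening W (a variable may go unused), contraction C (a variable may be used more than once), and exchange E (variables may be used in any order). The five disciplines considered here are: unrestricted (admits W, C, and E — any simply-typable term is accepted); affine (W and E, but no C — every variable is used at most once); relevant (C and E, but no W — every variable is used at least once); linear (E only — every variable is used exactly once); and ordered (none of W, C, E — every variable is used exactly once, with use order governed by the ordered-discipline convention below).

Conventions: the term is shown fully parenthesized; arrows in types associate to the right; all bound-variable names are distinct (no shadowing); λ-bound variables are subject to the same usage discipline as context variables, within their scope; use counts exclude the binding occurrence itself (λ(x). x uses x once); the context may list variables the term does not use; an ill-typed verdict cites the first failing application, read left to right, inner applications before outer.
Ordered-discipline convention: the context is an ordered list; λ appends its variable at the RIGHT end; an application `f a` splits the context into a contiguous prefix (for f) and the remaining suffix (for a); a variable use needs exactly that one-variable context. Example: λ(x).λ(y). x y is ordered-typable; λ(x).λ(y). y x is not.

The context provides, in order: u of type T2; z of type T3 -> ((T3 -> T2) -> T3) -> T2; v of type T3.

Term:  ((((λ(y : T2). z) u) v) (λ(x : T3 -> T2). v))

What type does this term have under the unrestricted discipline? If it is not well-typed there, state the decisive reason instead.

term : T2
usage: u=1, z=1, v=2, y (bound)=0, x (bound)=0
use order (left to right): z, u, v, v
typing: ✓ — T2
summary: ordered ✗ | linear ✗ | affine ✗ | relevant ✗ | unrestricted ✓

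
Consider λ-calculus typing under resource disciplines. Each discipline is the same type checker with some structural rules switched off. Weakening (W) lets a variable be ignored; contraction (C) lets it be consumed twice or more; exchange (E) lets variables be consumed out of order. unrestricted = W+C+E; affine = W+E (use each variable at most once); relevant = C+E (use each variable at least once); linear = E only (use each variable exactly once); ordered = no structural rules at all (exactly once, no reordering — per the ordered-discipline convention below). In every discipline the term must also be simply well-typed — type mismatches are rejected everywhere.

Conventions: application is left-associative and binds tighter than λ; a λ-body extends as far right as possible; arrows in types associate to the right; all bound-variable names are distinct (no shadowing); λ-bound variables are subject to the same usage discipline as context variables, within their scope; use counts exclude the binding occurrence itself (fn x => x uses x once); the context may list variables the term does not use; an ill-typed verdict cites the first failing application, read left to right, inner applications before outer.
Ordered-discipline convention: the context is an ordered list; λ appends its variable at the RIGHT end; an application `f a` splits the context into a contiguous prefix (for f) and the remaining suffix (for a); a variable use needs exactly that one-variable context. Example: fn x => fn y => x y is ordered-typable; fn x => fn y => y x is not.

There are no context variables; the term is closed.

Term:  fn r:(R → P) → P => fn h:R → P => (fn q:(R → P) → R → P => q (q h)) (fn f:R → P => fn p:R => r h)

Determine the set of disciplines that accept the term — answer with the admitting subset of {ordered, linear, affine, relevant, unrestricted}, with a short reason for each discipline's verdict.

admitted by: unrestricted
variable uses: r (λ-bound): 1, h (λ-bound): 2, q (λ-bound): 2, f (λ-bound): 0, p (λ-bound): 0
left-to-right use order: q, q, h, r, h
typing: well-typed — term : ((R → P) → P) → (R → P) → R → P
ordered: ✗ — uses contraction: h ×2, q ×2; f, p left unused
linear: ✗ — uses contraction: h ×2, q ×2; f, p left unused
affine: ✗ — uses contraction: h ×2, q ×2
relevant: ✗ — f, p left unused
unrestricted: ✓ — well-typed at ((R → P) → P) → (R → P) → R → P; no restrictions here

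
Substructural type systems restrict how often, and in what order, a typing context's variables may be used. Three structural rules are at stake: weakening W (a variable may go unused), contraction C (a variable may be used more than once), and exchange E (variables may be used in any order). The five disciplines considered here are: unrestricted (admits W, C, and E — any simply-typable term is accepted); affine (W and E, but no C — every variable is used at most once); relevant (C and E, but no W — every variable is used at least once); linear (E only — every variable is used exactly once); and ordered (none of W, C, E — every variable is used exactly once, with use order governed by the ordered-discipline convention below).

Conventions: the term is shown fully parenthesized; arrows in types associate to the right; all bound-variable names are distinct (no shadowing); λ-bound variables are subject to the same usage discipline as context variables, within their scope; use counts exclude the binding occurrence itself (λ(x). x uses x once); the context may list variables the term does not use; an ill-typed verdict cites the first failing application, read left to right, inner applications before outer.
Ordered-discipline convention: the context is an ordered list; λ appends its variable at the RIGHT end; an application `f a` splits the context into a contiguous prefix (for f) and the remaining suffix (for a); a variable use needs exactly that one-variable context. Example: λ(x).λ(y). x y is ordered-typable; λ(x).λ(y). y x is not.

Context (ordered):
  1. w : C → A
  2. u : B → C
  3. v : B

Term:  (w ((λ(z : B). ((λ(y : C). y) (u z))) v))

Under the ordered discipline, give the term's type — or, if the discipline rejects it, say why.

term : A
use counts: w: 1×; u: 1×; v: 1×; z (λ-bound): 1×; y (λ-bound): 1×
uses in reading order: w, y, u, z, v
typing: ✓ — A
across the five disciplines: ordered ✓ · linear ✓ · affine ✓ · relevant ✓ · unrestricted ✓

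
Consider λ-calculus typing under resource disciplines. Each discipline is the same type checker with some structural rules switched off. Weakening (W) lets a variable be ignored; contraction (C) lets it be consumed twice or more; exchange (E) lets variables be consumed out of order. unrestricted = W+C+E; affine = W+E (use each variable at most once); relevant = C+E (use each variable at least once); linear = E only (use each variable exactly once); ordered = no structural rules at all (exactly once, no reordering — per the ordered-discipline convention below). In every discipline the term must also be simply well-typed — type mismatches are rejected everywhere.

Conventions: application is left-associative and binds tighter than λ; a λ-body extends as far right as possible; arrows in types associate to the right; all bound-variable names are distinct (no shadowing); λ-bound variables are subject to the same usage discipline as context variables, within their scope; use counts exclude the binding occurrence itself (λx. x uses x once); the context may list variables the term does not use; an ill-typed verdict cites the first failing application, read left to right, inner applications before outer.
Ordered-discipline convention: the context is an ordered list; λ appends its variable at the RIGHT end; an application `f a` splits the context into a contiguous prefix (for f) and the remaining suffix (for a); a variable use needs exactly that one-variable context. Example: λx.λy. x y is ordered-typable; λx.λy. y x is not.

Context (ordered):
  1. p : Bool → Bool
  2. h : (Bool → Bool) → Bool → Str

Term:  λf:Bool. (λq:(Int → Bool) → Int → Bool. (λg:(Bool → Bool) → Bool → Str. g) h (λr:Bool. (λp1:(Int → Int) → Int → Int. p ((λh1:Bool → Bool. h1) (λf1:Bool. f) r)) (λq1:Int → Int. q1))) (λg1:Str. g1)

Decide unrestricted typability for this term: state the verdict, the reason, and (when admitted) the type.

no — fails simple typing
counts: p=1, h=1, f (λ-bound)=1, q (λ-bound)=0, g (λ-bound)=1, r (λ-bound)=1, p1 (λ-bound)=0, h1 (λ-bound)=1, f1 (λ-bound)=0, q1 (λ-bound)=1, g1 (λ-bound)=1
use order (left to right): g, h, p, h1, f, r, q1, g1
typing: ill-typed: argument of type Str → Str where (Int → Bool) → Int → Bool is required
per-discipline verdicts: ordered ✗; linear ✗; affine ✗; relevant ✗; unrestricted ✗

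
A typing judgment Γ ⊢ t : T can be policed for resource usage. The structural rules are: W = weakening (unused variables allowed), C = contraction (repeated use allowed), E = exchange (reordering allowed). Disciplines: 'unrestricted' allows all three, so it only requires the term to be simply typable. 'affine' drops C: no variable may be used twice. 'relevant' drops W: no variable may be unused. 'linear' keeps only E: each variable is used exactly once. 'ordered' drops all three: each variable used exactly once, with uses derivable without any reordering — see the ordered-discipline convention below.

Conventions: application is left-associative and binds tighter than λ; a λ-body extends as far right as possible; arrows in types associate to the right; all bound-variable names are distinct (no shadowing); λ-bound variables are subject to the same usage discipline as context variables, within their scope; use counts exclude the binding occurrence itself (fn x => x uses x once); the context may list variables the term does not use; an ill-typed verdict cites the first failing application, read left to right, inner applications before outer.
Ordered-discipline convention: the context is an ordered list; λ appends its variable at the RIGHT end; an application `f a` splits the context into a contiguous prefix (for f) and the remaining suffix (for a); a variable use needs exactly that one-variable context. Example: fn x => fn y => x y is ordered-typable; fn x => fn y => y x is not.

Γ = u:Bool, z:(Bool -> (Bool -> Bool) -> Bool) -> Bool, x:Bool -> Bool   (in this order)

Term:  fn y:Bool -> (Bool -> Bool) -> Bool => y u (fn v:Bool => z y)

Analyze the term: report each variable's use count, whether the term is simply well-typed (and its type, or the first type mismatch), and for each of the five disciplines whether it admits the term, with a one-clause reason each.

usage: u: 1; z: 1; x: 0; y (λ-bound): 2; v (λ-bound): 0
order of uses: y, u, z, y
typing: well-typed at (Bool -> (Bool -> Bool) -> Bool) -> Bool
ordered: ✗, uses contraction: y ×2; x, v never used (weakening)
linear: ✗, uses contraction: y ×2; x, v never used (weakening)
affine: ✗, uses contraction: y ×2
relevant: ✗, x, v never used (weakening)
unrestricted: ✓, simply typable at (Bool -> (Bool -> Bool) -> Bool) -> Bool; W, C, E all held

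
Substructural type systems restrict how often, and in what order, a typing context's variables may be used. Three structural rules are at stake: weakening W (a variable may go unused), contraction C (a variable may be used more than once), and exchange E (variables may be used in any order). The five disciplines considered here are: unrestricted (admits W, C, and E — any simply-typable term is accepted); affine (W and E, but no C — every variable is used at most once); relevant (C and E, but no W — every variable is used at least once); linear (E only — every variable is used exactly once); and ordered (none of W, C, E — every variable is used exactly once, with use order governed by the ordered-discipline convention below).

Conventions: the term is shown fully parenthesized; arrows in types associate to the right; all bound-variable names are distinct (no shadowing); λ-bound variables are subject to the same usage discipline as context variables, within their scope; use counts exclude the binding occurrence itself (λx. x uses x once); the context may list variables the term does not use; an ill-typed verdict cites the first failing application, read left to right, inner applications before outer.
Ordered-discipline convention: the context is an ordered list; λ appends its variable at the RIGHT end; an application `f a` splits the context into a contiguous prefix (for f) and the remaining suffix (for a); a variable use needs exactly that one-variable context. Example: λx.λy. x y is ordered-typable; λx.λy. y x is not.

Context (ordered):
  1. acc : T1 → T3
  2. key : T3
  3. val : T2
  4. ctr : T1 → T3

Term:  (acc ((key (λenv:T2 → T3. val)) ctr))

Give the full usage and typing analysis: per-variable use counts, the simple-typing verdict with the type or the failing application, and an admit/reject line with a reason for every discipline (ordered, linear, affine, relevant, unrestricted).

use counts: acc=1, key=1, val=1, ctr=1, env (λ-bound)=0
use order (left to right): acc, key, val, ctr
typing: ill-typed: non-arrow in function slot: T3
ordered ✗ (the type mismatch rejects it)
linear ✗ (not simply typable)
affine ✗ (fails simple typing)
relevant ✗ (a type mismatch blocks all five)
unrestricted ✗ (the type mismatch rejects it)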